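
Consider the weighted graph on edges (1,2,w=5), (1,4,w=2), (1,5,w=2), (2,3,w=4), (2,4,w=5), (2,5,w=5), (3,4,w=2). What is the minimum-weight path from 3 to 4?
2 (path: 3 -> 4; weights 2 = 2)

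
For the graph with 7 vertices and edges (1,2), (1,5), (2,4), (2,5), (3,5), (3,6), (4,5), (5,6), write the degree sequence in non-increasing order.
[5, 3, 2, 2, 2, 2, 0] (degrees: deg(1)=2, deg(2)=3, deg(3)=2, deg(4)=2, deg(5)=5, deg(6)=2, deg(7)=0)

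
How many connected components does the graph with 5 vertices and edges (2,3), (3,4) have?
3 (components: {1}, {2, 3, 4}, {5})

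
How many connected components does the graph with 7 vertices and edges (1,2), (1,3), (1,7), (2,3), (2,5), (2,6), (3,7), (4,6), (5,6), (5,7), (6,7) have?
1 (components: {1, 2, 3, 4, 5, 6, 7})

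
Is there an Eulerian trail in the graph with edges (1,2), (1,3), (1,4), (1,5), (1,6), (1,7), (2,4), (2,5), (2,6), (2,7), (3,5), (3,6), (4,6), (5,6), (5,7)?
No (6 vertices have odd degree: {2, 3, 4, 5, 6, 7}; Eulerian path requires 0 or 2)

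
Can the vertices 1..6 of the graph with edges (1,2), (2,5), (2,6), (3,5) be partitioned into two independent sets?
Yes. Partition: {1, 4, 5, 6}, {2, 3}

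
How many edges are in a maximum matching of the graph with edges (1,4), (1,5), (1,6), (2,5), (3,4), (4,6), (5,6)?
3 (matching: (1,6), (2,5), (3,4); upper bound floor(n/2) = floor(6/2) = 3)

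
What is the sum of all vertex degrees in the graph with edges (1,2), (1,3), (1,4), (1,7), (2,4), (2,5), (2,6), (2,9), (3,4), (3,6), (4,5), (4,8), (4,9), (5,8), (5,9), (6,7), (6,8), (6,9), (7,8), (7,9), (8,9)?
42 (handshake: sum of degrees = 2|E| = 2 x 21 = 42)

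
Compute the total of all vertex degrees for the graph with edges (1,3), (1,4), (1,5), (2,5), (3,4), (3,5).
12 (handshake: sum of degrees = 2|E| = 2 x 6 = 12)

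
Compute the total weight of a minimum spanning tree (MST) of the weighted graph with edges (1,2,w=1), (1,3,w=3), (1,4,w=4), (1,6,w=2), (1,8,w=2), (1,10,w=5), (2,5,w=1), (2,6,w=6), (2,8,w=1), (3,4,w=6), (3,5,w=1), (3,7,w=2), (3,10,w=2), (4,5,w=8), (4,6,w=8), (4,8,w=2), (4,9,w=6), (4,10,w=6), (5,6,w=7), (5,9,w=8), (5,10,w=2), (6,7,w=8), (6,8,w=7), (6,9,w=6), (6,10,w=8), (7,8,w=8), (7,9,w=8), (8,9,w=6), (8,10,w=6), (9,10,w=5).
17 (MST edges: (1,2,w=1), (1,6,w=2), (2,5,w=1), (2,8,w=1), (3,5,w=1), (3,7,w=2), (3,10,w=2), (4,8,w=2), (9,10,w=5); sum of weights 1 + 2 + 1 + 1 + 1 + 2 + 2 + 2 + 5 = 17)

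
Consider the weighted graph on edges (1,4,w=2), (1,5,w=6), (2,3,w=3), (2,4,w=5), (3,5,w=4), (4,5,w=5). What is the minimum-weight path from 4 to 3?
8 (path: 4 -> 2 -> 3; weights 5 + 3 = 8)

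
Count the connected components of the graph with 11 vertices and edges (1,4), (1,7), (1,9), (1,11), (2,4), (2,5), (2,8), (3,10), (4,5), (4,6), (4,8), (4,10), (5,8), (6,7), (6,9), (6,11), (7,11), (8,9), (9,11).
1 (components: {1, 2, 3, 4, 5, 6, 7, 8, 9, 10, 11})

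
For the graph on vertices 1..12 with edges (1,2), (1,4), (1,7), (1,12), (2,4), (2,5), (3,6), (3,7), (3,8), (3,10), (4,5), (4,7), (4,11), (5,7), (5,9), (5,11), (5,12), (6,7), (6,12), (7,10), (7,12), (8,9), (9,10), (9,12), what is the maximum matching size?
6 (matching: (1,12), (2,4), (3,10), (5,11), (6,7), (8,9); upper bound floor(n/2) = floor(12/2) = 6)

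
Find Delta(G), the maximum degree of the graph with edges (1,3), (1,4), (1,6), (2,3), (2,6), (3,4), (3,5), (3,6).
5 (attained at vertex 3)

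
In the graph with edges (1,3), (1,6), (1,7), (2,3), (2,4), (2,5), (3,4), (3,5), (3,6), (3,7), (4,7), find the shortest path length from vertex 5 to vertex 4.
2 (path: 5 -> 3 -> 4, 2 edges)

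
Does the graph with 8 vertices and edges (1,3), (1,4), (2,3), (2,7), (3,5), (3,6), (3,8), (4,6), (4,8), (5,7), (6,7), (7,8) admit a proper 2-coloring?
Yes. Partition: {1, 2, 5, 6, 8}, {3, 4, 7}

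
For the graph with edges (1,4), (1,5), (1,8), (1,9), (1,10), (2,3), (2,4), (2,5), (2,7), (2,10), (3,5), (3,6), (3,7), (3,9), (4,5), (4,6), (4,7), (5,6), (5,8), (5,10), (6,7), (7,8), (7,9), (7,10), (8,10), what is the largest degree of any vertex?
7 (attained at vertices 5, 7)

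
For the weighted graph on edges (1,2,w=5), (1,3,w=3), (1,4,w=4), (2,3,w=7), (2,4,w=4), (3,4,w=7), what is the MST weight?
11 (MST edges: (1,3,w=3), (1,4,w=4), (2,4,w=4); sum of weights 3 + 4 + 4 = 11)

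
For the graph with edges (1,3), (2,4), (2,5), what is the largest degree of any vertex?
2 (attained at vertex 2)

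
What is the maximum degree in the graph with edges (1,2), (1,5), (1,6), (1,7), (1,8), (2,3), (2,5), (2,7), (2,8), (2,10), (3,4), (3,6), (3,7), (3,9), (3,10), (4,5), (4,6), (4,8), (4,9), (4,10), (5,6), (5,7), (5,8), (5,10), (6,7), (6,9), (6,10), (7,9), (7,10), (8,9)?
7 (attained at vertices 5, 6, 7)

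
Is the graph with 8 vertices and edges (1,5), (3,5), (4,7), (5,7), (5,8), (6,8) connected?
No, it has 2 components: {1, 3, 4, 5, 6, 7, 8}, {2}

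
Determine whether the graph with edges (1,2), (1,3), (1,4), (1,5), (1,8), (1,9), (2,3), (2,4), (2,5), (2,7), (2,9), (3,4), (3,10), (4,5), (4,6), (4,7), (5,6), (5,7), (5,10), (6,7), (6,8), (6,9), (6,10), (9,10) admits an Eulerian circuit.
Yes (the graph is connected and all 10 vertices have even degree)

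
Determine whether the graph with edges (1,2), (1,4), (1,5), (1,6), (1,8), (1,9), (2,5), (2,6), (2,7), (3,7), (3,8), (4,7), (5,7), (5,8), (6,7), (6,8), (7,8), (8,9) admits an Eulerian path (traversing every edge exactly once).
Yes — and in fact it has an Eulerian circuit (the graph is connected and all 9 vertices have even degree)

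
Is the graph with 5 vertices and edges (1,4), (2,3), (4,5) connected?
No, it has 2 components: {1, 4, 5}, {2, 3}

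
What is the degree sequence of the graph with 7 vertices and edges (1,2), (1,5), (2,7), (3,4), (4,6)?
[2, 2, 2, 1, 1, 1, 1] (degrees: deg(1)=2, deg(2)=2, deg(3)=1, deg(4)=2, deg(5)=1, deg(6)=1, deg(7)=1)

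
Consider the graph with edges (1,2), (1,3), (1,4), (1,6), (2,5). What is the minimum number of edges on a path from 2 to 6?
2 (path: 2 -> 1 -> 6, 2 edges)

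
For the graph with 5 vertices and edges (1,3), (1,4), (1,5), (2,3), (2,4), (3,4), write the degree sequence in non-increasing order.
[3, 3, 3, 2, 1] (degrees: deg(1)=3, deg(2)=2, deg(3)=3, deg(4)=3, deg(5)=1)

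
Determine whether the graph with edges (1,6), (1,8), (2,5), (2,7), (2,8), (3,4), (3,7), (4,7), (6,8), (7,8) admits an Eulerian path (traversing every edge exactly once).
Yes (the graph is connected and exactly 2 vertices have odd degree: {2, 5}; any Eulerian path must start and end at those)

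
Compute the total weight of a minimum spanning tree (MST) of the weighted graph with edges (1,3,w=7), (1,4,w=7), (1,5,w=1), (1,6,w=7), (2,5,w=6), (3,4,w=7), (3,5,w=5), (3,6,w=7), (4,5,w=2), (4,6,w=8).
21 (MST edges: (1,5,w=1), (1,6,w=7), (2,5,w=6), (3,5,w=5), (4,5,w=2); sum of weights 1 + 7 + 6 + 5 + 2 = 21)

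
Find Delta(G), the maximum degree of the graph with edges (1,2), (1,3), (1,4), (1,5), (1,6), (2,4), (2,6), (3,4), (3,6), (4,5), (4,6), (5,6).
5 (attained at vertices 1, 4, 6)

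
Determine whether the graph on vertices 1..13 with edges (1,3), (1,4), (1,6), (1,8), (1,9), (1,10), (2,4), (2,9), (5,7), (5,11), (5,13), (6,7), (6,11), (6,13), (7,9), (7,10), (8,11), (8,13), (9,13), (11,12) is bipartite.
Yes. Partition: {1, 2, 7, 11, 13}, {3, 4, 5, 6, 8, 9, 10, 12}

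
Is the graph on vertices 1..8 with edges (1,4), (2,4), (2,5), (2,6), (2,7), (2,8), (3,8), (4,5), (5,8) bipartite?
No (odd cycle of length 3: 2 -> 4 -> 5 -> 2)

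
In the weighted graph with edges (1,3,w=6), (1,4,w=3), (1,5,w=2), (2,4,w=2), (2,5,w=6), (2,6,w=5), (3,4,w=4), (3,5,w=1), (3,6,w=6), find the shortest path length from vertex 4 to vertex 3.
4 (path: 4 -> 3; weights 4 = 4)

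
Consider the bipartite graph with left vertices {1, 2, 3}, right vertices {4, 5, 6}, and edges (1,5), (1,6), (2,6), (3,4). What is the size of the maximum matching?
3 (matching: (1,5), (2,6), (3,4); upper bound min(|L|,|R|) = min(3,3) = 3)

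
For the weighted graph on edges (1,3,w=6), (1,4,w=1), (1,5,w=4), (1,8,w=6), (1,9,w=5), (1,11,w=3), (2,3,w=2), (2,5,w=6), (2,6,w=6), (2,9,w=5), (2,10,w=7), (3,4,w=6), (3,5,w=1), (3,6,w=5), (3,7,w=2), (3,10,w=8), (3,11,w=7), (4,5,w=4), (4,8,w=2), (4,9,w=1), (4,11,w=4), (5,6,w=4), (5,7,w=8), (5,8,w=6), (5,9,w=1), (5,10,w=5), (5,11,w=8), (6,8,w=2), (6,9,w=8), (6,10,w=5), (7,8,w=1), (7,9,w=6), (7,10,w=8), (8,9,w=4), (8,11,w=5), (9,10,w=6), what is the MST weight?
19 (MST edges: (1,4,w=1), (1,11,w=3), (2,3,w=2), (3,5,w=1), (3,7,w=2), (4,9,w=1), (5,9,w=1), (5,10,w=5), (6,8,w=2), (7,8,w=1); sum of weights 1 + 3 + 2 + 1 + 2 + 1 + 1 + 5 + 2 + 1 = 19)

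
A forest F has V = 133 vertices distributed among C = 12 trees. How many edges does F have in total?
121 (Each of the 12 component trees on V_i vertices has V_i - 1 edges; summing gives V - C = 133 - 12 = 121)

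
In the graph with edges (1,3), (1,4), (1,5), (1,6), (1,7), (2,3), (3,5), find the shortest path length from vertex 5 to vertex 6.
2 (path: 5 -> 1 -> 6, 2 edges)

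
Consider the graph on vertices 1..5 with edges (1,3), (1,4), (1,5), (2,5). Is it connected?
Yes (BFS from 1 visits [1, 3, 4, 5, 2] — all 5 vertices reached)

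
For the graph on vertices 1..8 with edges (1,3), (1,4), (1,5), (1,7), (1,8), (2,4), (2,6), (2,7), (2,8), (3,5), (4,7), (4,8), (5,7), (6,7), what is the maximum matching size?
4 (matching: (1,4), (2,8), (3,5), (6,7); upper bound floor(n/2) = floor(8/2) = 4)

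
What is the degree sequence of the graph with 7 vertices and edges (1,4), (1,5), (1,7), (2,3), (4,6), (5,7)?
[3, 2, 2, 2, 1, 1, 1] (degrees: deg(1)=3, deg(2)=1, deg(3)=1, deg(4)=2, deg(5)=2, deg(6)=1, deg(7)=2)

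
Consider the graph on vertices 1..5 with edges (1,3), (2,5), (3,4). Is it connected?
No, it has 2 components: {1, 3, 4}, {2, 5}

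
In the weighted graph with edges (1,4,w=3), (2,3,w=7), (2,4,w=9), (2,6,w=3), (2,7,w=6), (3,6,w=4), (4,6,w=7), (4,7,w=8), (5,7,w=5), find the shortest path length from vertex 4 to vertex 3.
11 (path: 4 -> 6 -> 3; weights 7 + 4 = 11)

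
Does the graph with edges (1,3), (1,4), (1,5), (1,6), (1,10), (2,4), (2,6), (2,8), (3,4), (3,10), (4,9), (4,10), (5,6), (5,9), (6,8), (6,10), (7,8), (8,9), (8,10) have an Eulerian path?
No (10 vertices have odd degree: {1, 2, 3, 4, 5, 6, 7, 8, 9, 10}; Eulerian path requires 0 or 2)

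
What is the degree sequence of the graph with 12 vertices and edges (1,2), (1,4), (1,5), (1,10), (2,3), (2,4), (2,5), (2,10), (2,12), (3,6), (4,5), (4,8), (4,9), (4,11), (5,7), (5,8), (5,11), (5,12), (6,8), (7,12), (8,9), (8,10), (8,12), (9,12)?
[7, 6, 6, 6, 5, 4, 3, 3, 2, 2, 2, 2] (degrees: deg(1)=4, deg(2)=6, deg(3)=2, deg(4)=6, deg(5)=7, deg(6)=2, deg(7)=2, deg(8)=6, deg(9)=3, deg(10)=3, deg(11)=2, deg(12)=5)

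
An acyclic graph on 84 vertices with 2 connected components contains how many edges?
82 (Each of the 2 component trees on V_i vertices has V_i - 1 edges; summing gives V - C = 84 - 2 = 82)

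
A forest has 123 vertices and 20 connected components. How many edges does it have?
103 (Each of the 20 component trees on V_i vertices has V_i - 1 edges; summing gives V - C = 123 - 20 = 103)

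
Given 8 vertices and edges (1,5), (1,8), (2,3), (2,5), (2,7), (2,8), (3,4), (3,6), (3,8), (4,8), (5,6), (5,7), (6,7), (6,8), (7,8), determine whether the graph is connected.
Yes (BFS from 1 visits [1, 5, 8, 2, 6, 7, 3, 4] — all 8 vertices reached)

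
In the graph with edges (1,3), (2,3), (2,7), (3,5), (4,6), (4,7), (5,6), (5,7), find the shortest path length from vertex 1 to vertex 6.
3 (path: 1 -> 3 -> 5 -> 6, 3 edges)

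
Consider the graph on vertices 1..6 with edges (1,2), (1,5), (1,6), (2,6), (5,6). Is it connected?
No, it has 3 components: {1, 2, 5, 6}, {3}, {4}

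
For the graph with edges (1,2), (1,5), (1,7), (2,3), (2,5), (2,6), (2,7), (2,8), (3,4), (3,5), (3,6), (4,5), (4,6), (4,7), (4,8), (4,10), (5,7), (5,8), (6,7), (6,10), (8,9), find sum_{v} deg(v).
42 (handshake: sum of degrees = 2|E| = 2 x 21 = 42)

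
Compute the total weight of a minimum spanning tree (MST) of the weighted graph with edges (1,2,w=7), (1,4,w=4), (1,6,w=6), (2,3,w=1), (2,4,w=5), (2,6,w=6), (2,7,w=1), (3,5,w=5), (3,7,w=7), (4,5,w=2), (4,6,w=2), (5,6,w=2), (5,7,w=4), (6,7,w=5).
14 (MST edges: (1,4,w=4), (2,3,w=1), (2,7,w=1), (4,5,w=2), (4,6,w=2), (5,7,w=4); sum of weights 4 + 1 + 1 + 2 + 2 + 4 = 14)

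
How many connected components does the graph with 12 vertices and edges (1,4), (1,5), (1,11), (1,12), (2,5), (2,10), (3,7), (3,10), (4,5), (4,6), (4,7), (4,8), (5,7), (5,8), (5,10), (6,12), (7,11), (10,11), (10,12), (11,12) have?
2 (components: {1, 2, 3, 4, 5, 6, 7, 8, 10, 11, 12}, {9})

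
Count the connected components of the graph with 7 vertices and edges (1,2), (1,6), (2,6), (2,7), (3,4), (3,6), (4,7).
2 (components: {1, 2, 3, 4, 6, 7}, {5})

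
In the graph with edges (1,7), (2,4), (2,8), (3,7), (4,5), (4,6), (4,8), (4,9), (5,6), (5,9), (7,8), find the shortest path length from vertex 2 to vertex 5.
2 (path: 2 -> 4 -> 5, 2 edges)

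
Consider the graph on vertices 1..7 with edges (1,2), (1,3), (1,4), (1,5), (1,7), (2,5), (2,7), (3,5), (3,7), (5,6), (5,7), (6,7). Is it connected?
Yes (BFS from 1 visits [1, 2, 3, 4, 5, 7, 6] — all 7 vertices reached)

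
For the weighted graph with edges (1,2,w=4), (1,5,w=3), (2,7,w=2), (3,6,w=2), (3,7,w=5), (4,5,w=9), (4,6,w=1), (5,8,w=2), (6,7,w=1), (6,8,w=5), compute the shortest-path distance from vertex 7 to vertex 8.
6 (path: 7 -> 6 -> 8; weights 1 + 5 = 6)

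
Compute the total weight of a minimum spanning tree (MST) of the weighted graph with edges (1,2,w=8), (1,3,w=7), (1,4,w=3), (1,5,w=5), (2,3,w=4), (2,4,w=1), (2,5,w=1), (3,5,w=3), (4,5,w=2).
8 (MST edges: (1,4,w=3), (2,4,w=1), (2,5,w=1), (3,5,w=3); sum of weights 3 + 1 + 1 + 3 = 8)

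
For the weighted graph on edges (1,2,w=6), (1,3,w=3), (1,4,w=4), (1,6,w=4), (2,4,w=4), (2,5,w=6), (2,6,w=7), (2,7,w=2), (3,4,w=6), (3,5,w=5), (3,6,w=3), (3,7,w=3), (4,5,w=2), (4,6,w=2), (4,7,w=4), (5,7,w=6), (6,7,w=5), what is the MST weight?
15 (MST edges: (1,3,w=3), (2,7,w=2), (3,6,w=3), (3,7,w=3), (4,5,w=2), (4,6,w=2); sum of weights 3 + 2 + 3 + 3 + 2 + 2 = 15)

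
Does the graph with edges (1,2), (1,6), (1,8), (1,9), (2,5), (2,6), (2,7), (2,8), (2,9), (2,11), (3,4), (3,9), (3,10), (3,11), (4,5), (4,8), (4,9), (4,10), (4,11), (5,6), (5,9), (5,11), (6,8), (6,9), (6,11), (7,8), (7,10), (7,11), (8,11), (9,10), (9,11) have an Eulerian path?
Yes (the graph is connected and exactly 2 vertices have odd degree: {2, 5}; any Eulerian path must start and end at those)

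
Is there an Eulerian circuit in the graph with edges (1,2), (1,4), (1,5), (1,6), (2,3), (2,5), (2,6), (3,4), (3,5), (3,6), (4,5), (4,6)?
Yes (the graph is connected and all 6 vertices have even degree)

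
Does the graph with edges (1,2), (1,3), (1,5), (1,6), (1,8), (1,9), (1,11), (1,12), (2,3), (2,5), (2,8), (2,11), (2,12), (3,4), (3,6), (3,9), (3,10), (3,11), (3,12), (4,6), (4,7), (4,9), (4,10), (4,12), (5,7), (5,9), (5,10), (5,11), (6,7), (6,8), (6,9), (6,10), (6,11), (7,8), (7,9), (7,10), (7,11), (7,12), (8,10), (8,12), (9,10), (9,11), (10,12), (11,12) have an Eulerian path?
Yes — and in fact it has an Eulerian circuit (the graph is connected and all 12 vertices have even degree)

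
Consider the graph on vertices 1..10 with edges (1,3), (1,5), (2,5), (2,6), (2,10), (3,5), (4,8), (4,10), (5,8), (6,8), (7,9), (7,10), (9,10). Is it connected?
Yes (BFS from 1 visits [1, 3, 5, 2, 8, 6, 10, 4, 7, 9] — all 10 vertices reached)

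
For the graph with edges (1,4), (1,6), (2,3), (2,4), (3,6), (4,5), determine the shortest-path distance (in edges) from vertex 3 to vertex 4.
2 (path: 3 -> 2 -> 4, 2 edges)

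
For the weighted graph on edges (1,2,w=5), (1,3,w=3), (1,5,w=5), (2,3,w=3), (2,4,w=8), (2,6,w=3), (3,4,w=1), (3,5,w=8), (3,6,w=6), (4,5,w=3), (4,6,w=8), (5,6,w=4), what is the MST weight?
13 (MST edges: (1,3,w=3), (2,3,w=3), (2,6,w=3), (3,4,w=1), (4,5,w=3); sum of weights 3 + 3 + 3 + 1 + 3 = 13)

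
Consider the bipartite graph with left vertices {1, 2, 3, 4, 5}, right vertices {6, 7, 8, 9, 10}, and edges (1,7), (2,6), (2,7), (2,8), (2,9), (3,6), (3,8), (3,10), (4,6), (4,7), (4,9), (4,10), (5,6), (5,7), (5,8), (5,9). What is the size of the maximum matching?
5 (matching: (1,7), (2,9), (3,10), (4,6), (5,8); upper bound min(|L|,|R|) = min(5,5) = 5)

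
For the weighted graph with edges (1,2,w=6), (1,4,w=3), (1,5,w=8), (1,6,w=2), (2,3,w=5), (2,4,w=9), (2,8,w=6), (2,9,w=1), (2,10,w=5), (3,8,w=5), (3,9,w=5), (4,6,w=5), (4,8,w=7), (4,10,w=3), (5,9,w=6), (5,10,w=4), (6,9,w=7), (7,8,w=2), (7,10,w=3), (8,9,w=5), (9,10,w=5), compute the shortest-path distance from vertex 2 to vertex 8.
6 (path: 2 -> 8; weights 6 = 6)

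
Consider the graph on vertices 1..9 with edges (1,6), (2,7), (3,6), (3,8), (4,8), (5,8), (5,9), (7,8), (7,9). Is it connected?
Yes (BFS from 1 visits [1, 6, 3, 8, 4, 5, 7, 9, 2] — all 9 vertices reached)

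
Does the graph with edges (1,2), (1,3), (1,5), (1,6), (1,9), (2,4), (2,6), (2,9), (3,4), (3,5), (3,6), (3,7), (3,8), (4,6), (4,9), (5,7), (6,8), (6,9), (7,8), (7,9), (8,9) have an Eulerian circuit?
No (2 vertices have odd degree: {1, 5}; Eulerian circuit requires 0)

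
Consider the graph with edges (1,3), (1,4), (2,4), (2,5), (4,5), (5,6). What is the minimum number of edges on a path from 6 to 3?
4 (path: 6 -> 5 -> 4 -> 1 -> 3, 4 edges)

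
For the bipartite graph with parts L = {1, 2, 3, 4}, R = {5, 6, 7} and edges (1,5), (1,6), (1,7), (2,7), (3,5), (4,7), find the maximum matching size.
3 (matching: (1,6), (2,7), (3,5); upper bound min(|L|,|R|) = min(4,3) = 3)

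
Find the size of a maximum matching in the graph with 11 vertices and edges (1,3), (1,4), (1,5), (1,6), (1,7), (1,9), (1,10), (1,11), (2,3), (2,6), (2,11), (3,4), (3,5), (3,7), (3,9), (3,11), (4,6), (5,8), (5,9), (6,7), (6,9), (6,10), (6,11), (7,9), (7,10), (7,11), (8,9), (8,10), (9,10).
5 (matching: (1,9), (2,6), (3,5), (7,11), (8,10); upper bound floor(n/2) = floor(11/2) = 5)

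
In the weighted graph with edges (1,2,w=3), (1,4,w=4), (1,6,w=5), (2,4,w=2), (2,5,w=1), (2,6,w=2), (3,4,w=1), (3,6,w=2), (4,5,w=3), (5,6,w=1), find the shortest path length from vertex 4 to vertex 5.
3 (path: 4 -> 5; weights 3 = 3)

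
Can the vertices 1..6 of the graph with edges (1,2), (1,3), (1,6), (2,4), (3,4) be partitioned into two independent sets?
Yes. Partition: {1, 4, 5}, {2, 3, 6}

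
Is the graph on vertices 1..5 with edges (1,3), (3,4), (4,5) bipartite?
Yes. Partition: {1, 2, 4}, {3, 5}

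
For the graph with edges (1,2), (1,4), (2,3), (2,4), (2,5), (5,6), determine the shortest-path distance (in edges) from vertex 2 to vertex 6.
2 (path: 2 -> 5 -> 6, 2 edges)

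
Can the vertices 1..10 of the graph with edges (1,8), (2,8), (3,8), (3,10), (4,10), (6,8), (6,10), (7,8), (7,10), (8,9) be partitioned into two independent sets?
Yes. Partition: {1, 2, 3, 4, 5, 6, 7, 9}, {8, 10}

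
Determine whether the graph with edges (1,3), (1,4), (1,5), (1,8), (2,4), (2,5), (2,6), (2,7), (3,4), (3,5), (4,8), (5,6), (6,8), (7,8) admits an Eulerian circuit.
No (2 vertices have odd degree: {3, 6}; Eulerian circuit requires 0)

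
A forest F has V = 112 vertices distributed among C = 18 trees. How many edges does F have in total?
94 (Each of the 18 component trees on V_i vertices has V_i - 1 edges; summing gives V - C = 112 - 18 = 94)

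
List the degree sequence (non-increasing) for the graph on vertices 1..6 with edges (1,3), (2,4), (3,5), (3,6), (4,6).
[3, 2, 2, 1, 1, 1] (degrees: deg(1)=1, deg(2)=1, deg(3)=3, deg(4)=2, deg(5)=1, deg(6)=2)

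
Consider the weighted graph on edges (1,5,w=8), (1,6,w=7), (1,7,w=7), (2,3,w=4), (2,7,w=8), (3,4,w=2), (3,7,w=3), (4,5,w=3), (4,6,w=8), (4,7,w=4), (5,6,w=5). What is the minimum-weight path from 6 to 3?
10 (path: 6 -> 4 -> 3; weights 8 + 2 = 10)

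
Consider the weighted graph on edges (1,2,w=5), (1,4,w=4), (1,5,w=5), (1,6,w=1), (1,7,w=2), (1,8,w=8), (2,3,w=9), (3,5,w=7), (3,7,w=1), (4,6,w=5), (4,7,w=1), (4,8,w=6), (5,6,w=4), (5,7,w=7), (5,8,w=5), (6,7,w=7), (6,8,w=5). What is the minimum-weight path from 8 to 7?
7 (path: 8 -> 4 -> 7; weights 6 + 1 = 7)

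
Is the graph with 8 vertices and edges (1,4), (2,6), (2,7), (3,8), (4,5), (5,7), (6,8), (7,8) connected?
Yes (BFS from 1 visits [1, 4, 5, 7, 2, 8, 6, 3] — all 8 vertices reached)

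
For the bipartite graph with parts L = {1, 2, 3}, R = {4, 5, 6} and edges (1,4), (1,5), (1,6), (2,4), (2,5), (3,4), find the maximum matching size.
3 (matching: (1,6), (2,5), (3,4); upper bound min(|L|,|R|) = min(3,3) = 3)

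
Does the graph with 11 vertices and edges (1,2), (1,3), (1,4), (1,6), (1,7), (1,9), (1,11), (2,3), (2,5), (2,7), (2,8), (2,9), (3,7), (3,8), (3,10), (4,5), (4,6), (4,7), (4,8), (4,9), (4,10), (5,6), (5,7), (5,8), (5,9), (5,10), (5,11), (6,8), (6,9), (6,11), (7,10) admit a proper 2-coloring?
No (odd cycle of length 3: 4 -> 1 -> 6 -> 4)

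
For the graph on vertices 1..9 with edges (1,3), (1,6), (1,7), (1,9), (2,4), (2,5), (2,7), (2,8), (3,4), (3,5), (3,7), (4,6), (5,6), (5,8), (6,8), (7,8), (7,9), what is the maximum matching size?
4 (matching: (1,9), (2,7), (4,6), (5,8); upper bound floor(n/2) = floor(9/2) = 4)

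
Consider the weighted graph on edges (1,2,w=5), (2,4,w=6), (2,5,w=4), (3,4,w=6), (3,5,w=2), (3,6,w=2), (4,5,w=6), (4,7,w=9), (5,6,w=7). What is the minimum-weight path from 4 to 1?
11 (path: 4 -> 2 -> 1; weights 6 + 5 = 11)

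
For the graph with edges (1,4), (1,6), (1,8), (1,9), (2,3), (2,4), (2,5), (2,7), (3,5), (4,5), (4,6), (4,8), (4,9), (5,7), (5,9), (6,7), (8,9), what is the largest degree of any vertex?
6 (attained at vertex 4)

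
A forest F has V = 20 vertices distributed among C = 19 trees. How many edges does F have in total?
1 (Each of the 19 component trees on V_i vertices has V_i - 1 edges; summing gives V - C = 20 - 19 = 1)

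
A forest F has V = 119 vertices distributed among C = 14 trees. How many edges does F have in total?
105 (Each of the 14 component trees on V_i vertices has V_i - 1 edges; summing gives V - C = 119 - 14 = 105)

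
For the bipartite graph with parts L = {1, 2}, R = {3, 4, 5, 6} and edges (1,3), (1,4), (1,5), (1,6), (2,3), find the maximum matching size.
2 (matching: (1,6), (2,3); upper bound min(|L|,|R|) = min(2,4) = 2)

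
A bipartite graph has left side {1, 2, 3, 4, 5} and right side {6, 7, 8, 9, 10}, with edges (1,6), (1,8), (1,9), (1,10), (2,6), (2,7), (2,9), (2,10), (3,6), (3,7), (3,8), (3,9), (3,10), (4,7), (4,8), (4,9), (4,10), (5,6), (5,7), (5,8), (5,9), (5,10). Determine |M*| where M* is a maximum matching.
5 (matching: (1,10), (2,9), (3,8), (4,7), (5,6); upper bound min(|L|,|R|) = min(5,5) = 5)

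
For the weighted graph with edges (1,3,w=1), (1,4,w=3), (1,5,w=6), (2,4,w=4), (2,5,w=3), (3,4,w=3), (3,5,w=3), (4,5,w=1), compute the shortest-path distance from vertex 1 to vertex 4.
3 (path: 1 -> 4; weights 3 = 3)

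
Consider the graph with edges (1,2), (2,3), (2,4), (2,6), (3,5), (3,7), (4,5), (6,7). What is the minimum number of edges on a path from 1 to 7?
3 (path: 1 -> 2 -> 6 -> 7, 3 edges)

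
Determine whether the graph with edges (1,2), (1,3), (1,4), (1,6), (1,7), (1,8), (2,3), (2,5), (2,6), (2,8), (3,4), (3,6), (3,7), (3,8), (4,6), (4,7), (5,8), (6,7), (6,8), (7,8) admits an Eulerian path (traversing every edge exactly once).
Yes (the graph is connected and exactly 2 vertices have odd degree: {2, 7}; any Eulerian path must start and end at those)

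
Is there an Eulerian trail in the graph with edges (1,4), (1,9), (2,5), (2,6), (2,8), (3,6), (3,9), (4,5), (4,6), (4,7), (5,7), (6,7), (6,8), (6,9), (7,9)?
Yes (the graph is connected and exactly 2 vertices have odd degree: {2, 5}; any Eulerian path must start and end at those)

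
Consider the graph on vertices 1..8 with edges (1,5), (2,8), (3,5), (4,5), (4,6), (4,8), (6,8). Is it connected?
No, it has 2 components: {1, 2, 3, 4, 5, 6, 8}, {7}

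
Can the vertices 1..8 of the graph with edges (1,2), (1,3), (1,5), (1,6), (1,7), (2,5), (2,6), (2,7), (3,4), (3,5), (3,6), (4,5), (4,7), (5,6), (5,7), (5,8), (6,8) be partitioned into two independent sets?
No (odd cycle of length 3: 5 -> 1 -> 7 -> 5)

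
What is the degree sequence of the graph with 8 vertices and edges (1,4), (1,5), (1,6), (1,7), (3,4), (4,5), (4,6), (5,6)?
[4, 4, 3, 3, 1, 1, 0, 0] (degrees: deg(1)=4, deg(2)=0, deg(3)=1, deg(4)=4, deg(5)=3, deg(6)=3, deg(7)=1, deg(8)=0)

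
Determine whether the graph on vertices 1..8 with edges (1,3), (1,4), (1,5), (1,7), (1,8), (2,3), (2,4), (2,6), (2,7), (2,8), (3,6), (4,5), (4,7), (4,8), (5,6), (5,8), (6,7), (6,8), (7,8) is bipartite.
No (odd cycle of length 3: 5 -> 1 -> 8 -> 5)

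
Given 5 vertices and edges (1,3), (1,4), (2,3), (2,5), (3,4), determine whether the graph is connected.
Yes (BFS from 1 visits [1, 3, 4, 2, 5] — all 5 vertices reached)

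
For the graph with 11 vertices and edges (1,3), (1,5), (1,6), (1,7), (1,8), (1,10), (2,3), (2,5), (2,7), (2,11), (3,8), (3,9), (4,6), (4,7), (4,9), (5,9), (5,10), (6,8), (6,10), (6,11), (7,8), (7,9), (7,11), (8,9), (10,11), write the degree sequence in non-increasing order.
[6, 6, 5, 5, 5, 4, 4, 4, 4, 4, 3] (degrees: deg(1)=6, deg(2)=4, deg(3)=4, deg(4)=3, deg(5)=4, deg(6)=5, deg(7)=6, deg(8)=5, deg(9)=5, deg(10)=4, deg(11)=4)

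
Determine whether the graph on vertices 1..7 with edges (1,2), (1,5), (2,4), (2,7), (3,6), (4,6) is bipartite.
Yes. Partition: {1, 3, 4, 7}, {2, 5, 6}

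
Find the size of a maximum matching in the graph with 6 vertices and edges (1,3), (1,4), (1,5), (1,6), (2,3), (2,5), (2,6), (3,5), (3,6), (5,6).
3 (matching: (1,4), (2,5), (3,6); upper bound floor(n/2) = floor(6/2) = 3)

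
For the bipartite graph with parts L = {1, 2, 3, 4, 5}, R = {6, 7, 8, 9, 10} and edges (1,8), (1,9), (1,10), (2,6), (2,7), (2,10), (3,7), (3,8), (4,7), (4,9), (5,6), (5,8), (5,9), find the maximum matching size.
5 (matching: (1,10), (2,7), (3,8), (4,9), (5,6); upper bound min(|L|,|R|) = min(5,5) = 5)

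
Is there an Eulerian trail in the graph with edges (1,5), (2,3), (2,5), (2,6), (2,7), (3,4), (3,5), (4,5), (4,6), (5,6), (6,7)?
No (4 vertices have odd degree: {1, 3, 4, 5}; Eulerian path requires 0 or 2)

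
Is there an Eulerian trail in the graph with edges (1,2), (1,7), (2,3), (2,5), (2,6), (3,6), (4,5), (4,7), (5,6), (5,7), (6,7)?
Yes — and in fact it has an Eulerian circuit (the graph is connected and all 7 vertices have even degree)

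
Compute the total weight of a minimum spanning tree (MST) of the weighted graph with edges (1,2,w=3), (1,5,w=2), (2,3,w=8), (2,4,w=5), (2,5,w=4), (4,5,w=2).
15 (MST edges: (1,2,w=3), (1,5,w=2), (2,3,w=8), (4,5,w=2); sum of weights 3 + 2 + 8 + 2 = 15)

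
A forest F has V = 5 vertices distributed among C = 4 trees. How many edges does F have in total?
1 (Each of the 4 component trees on V_i vertices has V_i - 1 edges; summing gives V - C = 5 - 4 = 1)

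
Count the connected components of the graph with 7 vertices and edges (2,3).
6 (components: {1}, {2, 3}, {4}, {5}, {6}, {7})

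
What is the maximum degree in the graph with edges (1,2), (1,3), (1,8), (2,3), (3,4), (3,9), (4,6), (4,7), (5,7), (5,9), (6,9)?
4 (attained at vertex 3)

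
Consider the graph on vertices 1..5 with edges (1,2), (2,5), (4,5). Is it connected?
No, it has 2 components: {1, 2, 4, 5}, {3}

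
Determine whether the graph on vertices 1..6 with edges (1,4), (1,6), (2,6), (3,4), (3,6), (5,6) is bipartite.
Yes. Partition: {1, 2, 3, 5}, {4, 6}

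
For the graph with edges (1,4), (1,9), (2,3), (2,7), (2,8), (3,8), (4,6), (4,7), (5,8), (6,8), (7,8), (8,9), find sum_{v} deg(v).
24 (handshake: sum of degrees = 2|E| = 2 x 12 = 24)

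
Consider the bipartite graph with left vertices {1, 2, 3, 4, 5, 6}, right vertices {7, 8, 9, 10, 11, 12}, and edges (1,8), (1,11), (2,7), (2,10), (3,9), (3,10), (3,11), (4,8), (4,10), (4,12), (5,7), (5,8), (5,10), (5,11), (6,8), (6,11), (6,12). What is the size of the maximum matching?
6 (matching: (1,11), (2,10), (3,9), (4,12), (5,7), (6,8); upper bound min(|L|,|R|) = min(6,6) = 6)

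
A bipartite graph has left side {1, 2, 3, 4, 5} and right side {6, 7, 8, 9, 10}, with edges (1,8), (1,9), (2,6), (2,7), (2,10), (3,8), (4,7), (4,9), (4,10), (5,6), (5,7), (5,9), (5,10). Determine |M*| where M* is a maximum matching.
5 (matching: (1,9), (2,10), (3,8), (4,7), (5,6); upper bound min(|L|,|R|) = min(5,5) = 5)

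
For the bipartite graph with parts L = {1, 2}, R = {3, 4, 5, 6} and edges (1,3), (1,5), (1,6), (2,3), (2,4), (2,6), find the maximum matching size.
2 (matching: (1,5), (2,6); upper bound min(|L|,|R|) = min(2,4) = 2)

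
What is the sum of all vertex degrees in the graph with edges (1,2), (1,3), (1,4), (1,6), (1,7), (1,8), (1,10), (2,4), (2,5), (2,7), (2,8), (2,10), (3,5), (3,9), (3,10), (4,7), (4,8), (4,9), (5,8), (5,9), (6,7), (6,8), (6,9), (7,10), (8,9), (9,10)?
52 (handshake: sum of degrees = 2|E| = 2 x 26 = 52)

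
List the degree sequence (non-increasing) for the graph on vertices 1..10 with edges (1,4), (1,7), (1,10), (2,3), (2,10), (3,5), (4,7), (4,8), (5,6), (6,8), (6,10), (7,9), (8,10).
[4, 3, 3, 3, 3, 3, 2, 2, 2, 1] (degrees: deg(1)=3, deg(2)=2, deg(3)=2, deg(4)=3, deg(5)=2, deg(6)=3, deg(7)=3, deg(8)=3, deg(9)=1, deg(10)=4)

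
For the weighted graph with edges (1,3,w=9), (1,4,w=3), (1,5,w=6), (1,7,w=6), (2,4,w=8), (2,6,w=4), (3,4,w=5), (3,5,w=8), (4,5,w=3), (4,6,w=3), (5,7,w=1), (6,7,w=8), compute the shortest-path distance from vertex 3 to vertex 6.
8 (path: 3 -> 4 -> 6; weights 5 + 3 = 8)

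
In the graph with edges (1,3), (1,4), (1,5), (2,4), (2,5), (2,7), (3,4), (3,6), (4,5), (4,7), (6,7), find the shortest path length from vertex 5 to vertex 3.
2 (path: 5 -> 4 -> 3, 2 edges)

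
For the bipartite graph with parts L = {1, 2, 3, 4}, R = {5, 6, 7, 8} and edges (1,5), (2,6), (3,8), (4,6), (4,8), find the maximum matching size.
3 (matching: (1,5), (2,6), (3,8); upper bound min(|L|,|R|) = min(4,4) = 4)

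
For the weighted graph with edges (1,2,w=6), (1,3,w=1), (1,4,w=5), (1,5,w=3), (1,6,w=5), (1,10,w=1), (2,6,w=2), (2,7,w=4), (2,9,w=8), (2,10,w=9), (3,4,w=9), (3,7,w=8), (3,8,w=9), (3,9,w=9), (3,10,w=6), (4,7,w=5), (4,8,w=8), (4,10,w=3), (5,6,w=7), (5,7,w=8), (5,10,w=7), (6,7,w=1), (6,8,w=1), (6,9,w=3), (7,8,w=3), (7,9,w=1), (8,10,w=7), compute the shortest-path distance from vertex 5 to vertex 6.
7 (path: 5 -> 6; weights 7 = 7)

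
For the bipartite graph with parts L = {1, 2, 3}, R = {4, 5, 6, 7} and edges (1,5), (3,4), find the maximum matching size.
2 (matching: (1,5), (3,4); upper bound min(|L|,|R|) = min(3,4) = 3)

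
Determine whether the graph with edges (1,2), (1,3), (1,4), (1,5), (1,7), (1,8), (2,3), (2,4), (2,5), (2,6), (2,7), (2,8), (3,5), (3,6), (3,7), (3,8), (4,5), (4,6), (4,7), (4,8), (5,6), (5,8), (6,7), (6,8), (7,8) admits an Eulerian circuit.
No (2 vertices have odd degree: {2, 8}; Eulerian circuit requires 0)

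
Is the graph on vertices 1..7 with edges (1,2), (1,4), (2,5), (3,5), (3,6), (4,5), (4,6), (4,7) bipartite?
Yes. Partition: {1, 5, 6, 7}, {2, 3, 4}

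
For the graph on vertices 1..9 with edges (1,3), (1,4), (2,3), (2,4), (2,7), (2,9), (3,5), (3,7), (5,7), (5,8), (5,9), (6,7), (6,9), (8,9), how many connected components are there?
1 (components: {1, 2, 3, 4, 5, 6, 7, 8, 9})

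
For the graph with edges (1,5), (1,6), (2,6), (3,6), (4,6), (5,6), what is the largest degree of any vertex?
5 (attained at vertex 6)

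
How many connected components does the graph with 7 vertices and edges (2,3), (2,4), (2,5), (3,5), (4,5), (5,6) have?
3 (components: {1}, {2, 3, 4, 5, 6}, {7})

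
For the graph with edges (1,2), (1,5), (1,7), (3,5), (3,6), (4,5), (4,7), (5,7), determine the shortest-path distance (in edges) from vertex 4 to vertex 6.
3 (path: 4 -> 5 -> 3 -> 6, 3 edges)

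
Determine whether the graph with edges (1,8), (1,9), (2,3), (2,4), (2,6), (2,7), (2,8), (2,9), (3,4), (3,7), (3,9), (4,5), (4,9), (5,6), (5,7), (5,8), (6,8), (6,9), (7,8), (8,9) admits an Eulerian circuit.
Yes (the graph is connected and all 9 vertices have even degree)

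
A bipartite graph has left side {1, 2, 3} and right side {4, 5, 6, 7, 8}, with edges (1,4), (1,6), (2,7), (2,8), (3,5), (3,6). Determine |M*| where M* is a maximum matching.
3 (matching: (1,6), (2,8), (3,5); upper bound min(|L|,|R|) = min(3,5) = 3)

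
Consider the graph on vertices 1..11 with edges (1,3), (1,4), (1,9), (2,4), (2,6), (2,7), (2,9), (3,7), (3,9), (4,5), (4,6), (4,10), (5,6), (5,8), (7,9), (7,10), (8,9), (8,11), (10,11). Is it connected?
Yes (BFS from 1 visits [1, 3, 4, 9, 7, 2, 5, 6, 10, 8, 11] — all 11 vertices reached)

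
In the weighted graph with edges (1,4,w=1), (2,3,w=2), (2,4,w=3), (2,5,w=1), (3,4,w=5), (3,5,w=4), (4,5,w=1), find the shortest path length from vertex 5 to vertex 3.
3 (path: 5 -> 2 -> 3; weights 1 + 2 = 3)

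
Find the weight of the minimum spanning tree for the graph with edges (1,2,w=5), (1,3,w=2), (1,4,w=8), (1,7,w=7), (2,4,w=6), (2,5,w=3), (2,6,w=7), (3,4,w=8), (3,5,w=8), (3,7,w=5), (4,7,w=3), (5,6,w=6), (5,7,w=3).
22 (MST edges: (1,2,w=5), (1,3,w=2), (2,5,w=3), (4,7,w=3), (5,6,w=6), (5,7,w=3); sum of weights 5 + 2 + 3 + 3 + 6 + 3 = 22)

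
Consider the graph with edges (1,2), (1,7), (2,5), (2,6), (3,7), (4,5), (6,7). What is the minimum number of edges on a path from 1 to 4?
3 (path: 1 -> 2 -> 5 -> 4, 3 edges)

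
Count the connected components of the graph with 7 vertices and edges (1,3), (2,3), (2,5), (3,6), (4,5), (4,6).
2 (components: {1, 2, 3, 4, 5, 6}, {7})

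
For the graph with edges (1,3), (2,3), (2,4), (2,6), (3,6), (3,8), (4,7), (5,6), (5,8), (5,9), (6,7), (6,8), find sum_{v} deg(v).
24 (handshake: sum of degrees = 2|E| = 2 x 12 = 24)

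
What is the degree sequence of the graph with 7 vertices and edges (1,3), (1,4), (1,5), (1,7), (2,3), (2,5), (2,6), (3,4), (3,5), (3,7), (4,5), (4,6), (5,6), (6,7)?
[5, 5, 4, 4, 4, 3, 3] (degrees: deg(1)=4, deg(2)=3, deg(3)=5, deg(4)=4, deg(5)=5, deg(6)=4, deg(7)=3)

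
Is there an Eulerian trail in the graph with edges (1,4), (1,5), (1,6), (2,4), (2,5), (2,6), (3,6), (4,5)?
No (6 vertices have odd degree: {1, 2, 3, 4, 5, 6}; Eulerian path requires 0 or 2)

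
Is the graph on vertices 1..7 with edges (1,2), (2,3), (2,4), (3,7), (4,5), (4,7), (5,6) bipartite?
Yes. Partition: {1, 3, 4, 6}, {2, 5, 7}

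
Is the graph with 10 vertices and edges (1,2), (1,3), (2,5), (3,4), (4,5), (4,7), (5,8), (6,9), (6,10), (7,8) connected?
No, it has 2 components: {1, 2, 3, 4, 5, 7, 8}, {6, 9, 10}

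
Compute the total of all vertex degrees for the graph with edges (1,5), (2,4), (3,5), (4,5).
8 (handshake: sum of degrees = 2|E| = 2 x 4 = 8)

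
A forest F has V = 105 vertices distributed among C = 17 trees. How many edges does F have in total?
88 (Each of the 17 component trees on V_i vertices has V_i - 1 edges; summing gives V - C = 105 - 17 = 88)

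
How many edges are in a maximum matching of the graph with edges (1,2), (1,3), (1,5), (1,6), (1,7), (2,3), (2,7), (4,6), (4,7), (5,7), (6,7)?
3 (matching: (1,3), (4,6), (5,7); upper bound floor(n/2) = floor(7/2) = 3)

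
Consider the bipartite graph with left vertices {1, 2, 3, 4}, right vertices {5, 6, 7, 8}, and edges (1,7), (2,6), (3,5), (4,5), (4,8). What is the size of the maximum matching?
4 (matching: (1,7), (2,6), (3,5), (4,8); upper bound min(|L|,|R|) = min(4,4) = 4)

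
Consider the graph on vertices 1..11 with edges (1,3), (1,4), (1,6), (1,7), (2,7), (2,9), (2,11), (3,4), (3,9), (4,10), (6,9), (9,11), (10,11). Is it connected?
No, it has 3 components: {1, 2, 3, 4, 6, 7, 9, 10, 11}, {5}, {8}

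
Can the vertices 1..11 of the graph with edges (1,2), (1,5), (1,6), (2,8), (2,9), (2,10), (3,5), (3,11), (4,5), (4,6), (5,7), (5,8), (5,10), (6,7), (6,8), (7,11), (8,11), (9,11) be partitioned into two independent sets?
Yes. Partition: {1, 3, 4, 7, 8, 9, 10}, {2, 5, 6, 11}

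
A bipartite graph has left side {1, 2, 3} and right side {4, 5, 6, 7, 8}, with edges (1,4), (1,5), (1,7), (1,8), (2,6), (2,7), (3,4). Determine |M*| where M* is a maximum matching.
3 (matching: (1,8), (2,7), (3,4); upper bound min(|L|,|R|) = min(3,5) = 3)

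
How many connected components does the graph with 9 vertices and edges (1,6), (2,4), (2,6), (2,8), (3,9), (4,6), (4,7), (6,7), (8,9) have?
2 (components: {1, 2, 3, 4, 6, 7, 8, 9}, {5})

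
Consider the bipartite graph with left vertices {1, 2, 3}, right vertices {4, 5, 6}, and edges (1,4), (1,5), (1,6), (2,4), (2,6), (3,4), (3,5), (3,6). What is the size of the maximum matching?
3 (matching: (1,6), (2,4), (3,5); upper bound min(|L|,|R|) = min(3,3) = 3)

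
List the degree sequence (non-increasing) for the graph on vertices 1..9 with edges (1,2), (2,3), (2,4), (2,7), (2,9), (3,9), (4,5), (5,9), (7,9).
[5, 4, 2, 2, 2, 2, 1, 0, 0] (degrees: deg(1)=1, deg(2)=5, deg(3)=2, deg(4)=2, deg(5)=2, deg(6)=0, deg(7)=2, deg(8)=0, deg(9)=4)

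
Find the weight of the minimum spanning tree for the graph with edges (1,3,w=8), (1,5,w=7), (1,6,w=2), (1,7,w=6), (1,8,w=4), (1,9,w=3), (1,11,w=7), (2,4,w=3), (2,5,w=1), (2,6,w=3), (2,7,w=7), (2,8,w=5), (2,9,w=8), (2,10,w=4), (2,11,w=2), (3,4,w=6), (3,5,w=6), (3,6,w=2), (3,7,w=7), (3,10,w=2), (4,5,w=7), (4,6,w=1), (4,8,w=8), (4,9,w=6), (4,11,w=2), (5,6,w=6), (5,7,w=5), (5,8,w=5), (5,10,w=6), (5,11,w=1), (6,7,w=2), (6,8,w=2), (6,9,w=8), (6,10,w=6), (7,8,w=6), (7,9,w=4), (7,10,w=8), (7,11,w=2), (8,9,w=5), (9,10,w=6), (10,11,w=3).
18 (MST edges: (1,6,w=2), (1,9,w=3), (2,5,w=1), (3,6,w=2), (3,10,w=2), (4,6,w=1), (4,11,w=2), (5,11,w=1), (6,7,w=2), (6,8,w=2); sum of weights 2 + 3 + 1 + 2 + 2 + 1 + 2 + 1 + 2 + 2 = 18)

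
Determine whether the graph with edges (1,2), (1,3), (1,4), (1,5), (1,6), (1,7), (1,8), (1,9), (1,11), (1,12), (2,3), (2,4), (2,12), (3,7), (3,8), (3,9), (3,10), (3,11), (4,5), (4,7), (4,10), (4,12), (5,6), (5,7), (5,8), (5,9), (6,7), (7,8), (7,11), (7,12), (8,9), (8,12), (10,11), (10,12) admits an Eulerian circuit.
No (2 vertices have odd degree: {3, 6}; Eulerian circuit requires 0)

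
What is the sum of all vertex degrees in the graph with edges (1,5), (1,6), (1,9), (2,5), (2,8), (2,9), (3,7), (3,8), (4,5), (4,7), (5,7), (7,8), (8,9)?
26 (handshake: sum of degrees = 2|E| = 2 x 13 = 26)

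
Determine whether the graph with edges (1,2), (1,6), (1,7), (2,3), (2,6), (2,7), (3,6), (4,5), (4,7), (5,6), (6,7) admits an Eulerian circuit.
No (2 vertices have odd degree: {1, 6}; Eulerian circuit requires 0)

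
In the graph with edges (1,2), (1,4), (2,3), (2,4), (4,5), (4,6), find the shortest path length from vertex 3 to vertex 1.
2 (path: 3 -> 2 -> 1, 2 edges)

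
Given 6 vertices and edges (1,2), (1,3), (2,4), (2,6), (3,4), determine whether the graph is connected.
No, it has 2 components: {1, 2, 3, 4, 6}, {5}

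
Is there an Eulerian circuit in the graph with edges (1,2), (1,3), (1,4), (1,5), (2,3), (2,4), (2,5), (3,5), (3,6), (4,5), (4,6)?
Yes (the graph is connected and all 6 vertices have even degree)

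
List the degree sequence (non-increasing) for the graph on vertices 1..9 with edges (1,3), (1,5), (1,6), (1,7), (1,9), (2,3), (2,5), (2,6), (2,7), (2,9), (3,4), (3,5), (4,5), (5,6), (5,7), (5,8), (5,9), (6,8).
[8, 5, 5, 4, 4, 3, 3, 2, 2] (degrees: deg(1)=5, deg(2)=5, deg(3)=4, deg(4)=2, deg(5)=8, deg(6)=4, deg(7)=3, deg(8)=2, deg(9)=3)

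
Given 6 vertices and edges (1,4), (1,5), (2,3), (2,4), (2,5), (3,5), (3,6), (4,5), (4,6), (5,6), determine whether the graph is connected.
Yes (BFS from 1 visits [1, 4, 5, 2, 6, 3] — all 6 vertices reached)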